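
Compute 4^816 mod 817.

600

4^1 ≡ 4 (mod 817)
4^2 ≡ 4^2 = 16 ≡ 16 (mod 817)
4^4 ≡ 16^2 = 256 ≡ 256 (mod 817)
4^8 ≡ 256^2 = 65536 ≡ 176 (mod 817)
4^16 ≡ 176^2 = 30976 ≡ 747 (mod 817)
4^32 ≡ 747^2 = 558009 ≡ 815 (mod 817)
4^64 ≡ 815^2 = 664225 ≡ 4 (mod 817)
4^128 ≡ 4^2 = 16 ≡ 16 (mod 817)
4^256 ≡ 16^2 = 256 ≡ 256 (mod 817)
4^512 ≡ 256^2 = 65536 ≡ 176 (mod 817)
816 = 512 + 256 + 32 + 16 in binary powers of 2.
So 4^816 ≡ 176 · 256 · 815 · 747 ≡ 600 (mod 817).
Since 600 ≠ 1, base 4 is a Fermat witness: 817 is composite.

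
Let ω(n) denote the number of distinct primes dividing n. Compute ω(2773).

2

2773 = 47 · 59
2773 = 47 · 59, which has 2 distinct prime factors.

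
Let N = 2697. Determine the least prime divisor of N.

2697 is odd.
Digit sum 24, divisible by 3.

3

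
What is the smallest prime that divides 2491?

47

2491 is odd.
Digit sum 16, not divisible by 3.
Ends in 1: not divisible by 5.
7: 2491 = 7·355 + 6
11: 2491 = 11·226 + 5
13: 2491 = 13·191 + 8
17: 2491 = 17·146 + 9
19: 2491 = 19·131 + 2
23: 2491 = 23·108 + 7
29: 2491 = 29·85 + 26
31: 2491 = 31·80 + 11
37: 2491 = 37·67 + 12
41: 2491 = 41·60 + 31
43: 2491 = 43·57 + 40
47: 2491 = 47·53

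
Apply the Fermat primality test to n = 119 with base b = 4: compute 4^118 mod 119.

4^1 ≡ 4 (mod 119)
4^2 ≡ 4^2 = 16 ≡ 16 (mod 119)
4^4 ≡ 16^2 = 256 ≡ 18 (mod 119)
4^8 ≡ 18^2 = 324 ≡ 86 (mod 119)
4^16 ≡ 86^2 = 7396 ≡ 18 (mod 119)
4^32 ≡ 18^2 = 324 ≡ 86 (mod 119)
4^64 ≡ 86^2 = 7396 ≡ 18 (mod 119)
118 = 64 + 32 + 16 + 4 + 2 in binary powers of 2.
So 4^118 ≡ 18 · 86 · 18 · 18 · 16 ≡ 67 (mod 119).
Since 67 ≠ 1, base 4 is a Fermat witness: 119 is composite.

67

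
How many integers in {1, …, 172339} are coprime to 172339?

Factor: 172339 = 23 · 59 · 127.
φ(172339) = (23−1) · (59−1) · (127−1) = 22 · 58 · 126 = 160776.

160776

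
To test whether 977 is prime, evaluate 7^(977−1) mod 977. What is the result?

1

7^1 ≡ 7 (mod 977)
7^2 ≡ 7^2 = 49 ≡ 49 (mod 977)
7^4 ≡ 49^2 = 2401 ≡ 447 (mod 977)
7^8 ≡ 447^2 = 199809 ≡ 501 (mod 977)
7^16 ≡ 501^2 = 251001 ≡ 889 (mod 977)
7^32 ≡ 889^2 = 790321 ≡ 905 (mod 977)
7^64 ≡ 905^2 = 819025 ≡ 299 (mod 977)
7^128 ≡ 299^2 = 89401 ≡ 494 (mod 977)
7^256 ≡ 494^2 = 244036 ≡ 763 (mod 977)
7^512 ≡ 763^2 = 582169 ≡ 854 (mod 977)
976 = 512 + 256 + 128 + 64 + 16 in binary powers of 2.
So 7^976 ≡ 854 · 763 · 494 · 299 · 889 ≡ 1 (mod 977).
Since the result is 1, base 7 gives no evidence that 977 is composite.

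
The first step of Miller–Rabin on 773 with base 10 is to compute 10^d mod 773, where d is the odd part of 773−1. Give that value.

773 − 1 = 772 = 2^2 · 193, so d = 193.
10^1 ≡ 10 (mod 773)
10^2 ≡ 10^2 = 100 ≡ 100 (mod 773)
10^4 ≡ 100^2 = 10000 ≡ 724 (mod 773)
10^8 ≡ 724^2 = 524176 ≡ 82 (mod 773)
10^16 ≡ 82^2 = 6724 ≡ 540 (mod 773)
10^32 ≡ 540^2 = 291600 ≡ 179 (mod 773)
10^64 ≡ 179^2 = 32041 ≡ 348 (mod 773)
10^128 ≡ 348^2 = 121104 ≡ 516 (mod 773)
193 = 128 + 64 + 1 in binary powers of 2.
So 10^193 ≡ 516 · 348 · 10 ≡ 1 (mod 773).
Since 10^d ≡ 1 (mod 773), base 10 does not prove 773 composite.

1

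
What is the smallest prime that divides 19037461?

19037461 is odd.
Digit sum 31, not divisible by 3.
Ends in 1: not divisible by 5.
7: 19037461 = 7·2719637 + 2
11: 19037461 = 11·1730678 + 3
13: 19037461 = 13·1464420 + 1
17: 19037461 = 17·1119850 + 11
19: 19037461 = 19·1001971 + 12
23: 19037461 = 23·827715 + 16
29: 19037461 = 29·656464 + 5
31: 19037461 = 31·614111 + 20
37: 19037461 = 37·514525 + 36
41: 19037461 = 41·464328 + 13
43: 19037461 = 43·442731 + 28
47: 19037461 = 47·405052 + 17
53: 19037461 = 53·359197 + 20
59: 19037461 = 59·322668 + 49
61: 19037461 = 61·312089 + 32
67: 19037461 = 67·284141 + 14
71: 19037461 = 71·268133 + 18
73: 19037461 = 73·260787 + 10
79: 19037461 = 79·240980 + 41
83: 19037461 = 83·229367

83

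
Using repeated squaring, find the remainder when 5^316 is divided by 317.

1

5^1 ≡ 5 (mod 317)
5^2 ≡ 5^2 = 25 ≡ 25 (mod 317)
5^4 ≡ 25^2 = 625 ≡ 308 (mod 317)
5^8 ≡ 308^2 = 94864 ≡ 81 (mod 317)
5^16 ≡ 81^2 = 6561 ≡ 221 (mod 317)
5^32 ≡ 221^2 = 48841 ≡ 23 (mod 317)
5^64 ≡ 23^2 = 529 ≡ 212 (mod 317)
5^128 ≡ 212^2 = 44944 ≡ 247 (mod 317)
5^256 ≡ 247^2 = 61009 ≡ 145 (mod 317)
316 = 256 + 32 + 16 + 8 + 4 in binary powers of 2.
So 5^316 ≡ 145 · 23 · 221 · 81 · 308 ≡ 1 (mod 317).
Since the result is 1, base 5 gives no evidence that 317 is composite.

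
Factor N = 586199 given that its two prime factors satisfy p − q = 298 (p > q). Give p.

929

Since p = q + 298, we have 586199 = q(q + 298), so q² + 298q − 586199 = 0.
Discriminant: 298² + 4·586199 = 88804 + 2344796 = 2433600; √2433600 = 1560.
q = (−298 + 1560)/2 = 631, and p = q + 298 = 929.
Check: 631 · 929 = 586199.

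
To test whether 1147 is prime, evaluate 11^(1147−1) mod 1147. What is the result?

11^1 ≡ 11 (mod 1147)
11^2 ≡ 11^2 = 121 ≡ 121 (mod 1147)
11^4 ≡ 121^2 = 14641 ≡ 877 (mod 1147)
11^8 ≡ 877^2 = 769129 ≡ 639 (mod 1147)
11^16 ≡ 639^2 = 408321 ≡ 1136 (mod 1147)
11^32 ≡ 1136^2 = 1290496 ≡ 121 (mod 1147)
11^64 ≡ 121^2 = 14641 ≡ 877 (mod 1147)
11^128 ≡ 877^2 = 769129 ≡ 639 (mod 1147)
11^256 ≡ 639^2 = 408321 ≡ 1136 (mod 1147)
11^512 ≡ 1136^2 = 1290496 ≡ 121 (mod 1147)
11^1024 ≡ 121^2 = 14641 ≡ 877 (mod 1147)
1146 = 1024 + 64 + 32 + 16 + 8 + 2 in binary powers of 2.
So 11^1146 ≡ 877 · 877 · 121 · 1136 · 639 · 121 ≡ 593 (mod 1147).
Since 593 ≠ 1, base 11 is a Fermat witness: 1147 is composite.

593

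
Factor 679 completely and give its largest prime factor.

97

679 = 7 · 97
97 is prime.
So 679 = 7 · 97; the largest prime factor is 97.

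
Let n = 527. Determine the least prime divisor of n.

17

527 is odd.
Digit sum 14, not divisible by 3.
Ends in 7: not divisible by 5.
7: 527 = 7·75 + 2
11: 527 = 11·47 + 10
13: 527 = 13·40 + 7
17: 527 = 17·31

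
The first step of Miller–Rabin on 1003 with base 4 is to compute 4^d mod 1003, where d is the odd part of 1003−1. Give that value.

1003 − 1 = 1002 = 2^1 · 501, so d = 501.
4^1 ≡ 4 (mod 1003)
4^2 ≡ 4^2 = 16 ≡ 16 (mod 1003)
4^4 ≡ 16^2 = 256 ≡ 256 (mod 1003)
4^8 ≡ 256^2 = 65536 ≡ 341 (mod 1003)
4^16 ≡ 341^2 = 116281 ≡ 936 (mod 1003)
4^32 ≡ 936^2 = 876096 ≡ 477 (mod 1003)
4^64 ≡ 477^2 = 227529 ≡ 851 (mod 1003)
4^128 ≡ 851^2 = 724201 ≡ 35 (mod 1003)
4^256 ≡ 35^2 = 1225 ≡ 222 (mod 1003)
501 = 256 + 128 + 64 + 32 + 16 + 4 + 1 in binary powers of 2.
So 4^501 ≡ 222 · 35 · 851 · 477 · 936 · 256 · 4 ≡ 990 (mod 1003).
Squaring chain: 990; never reaches −1, so base 4 is a Miller–Rabin witness that 1003 is composite.

990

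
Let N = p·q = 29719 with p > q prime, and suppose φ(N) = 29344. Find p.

263

φ(n) = (p−1)(q−1) = n − (p+q) + 1, so p + q = 29719 − 29344 + 1 = 376.
p and q are the roots of t² − 376t + 29719 = 0.
Discriminant: 376² − 4·29719 = 141376 − 118876 = 22500; √22500 = 150.
q = (376 − 150)/2 = 113, p = (376 + 150)/2 = 263.
Check: 113 · 263 = 29719.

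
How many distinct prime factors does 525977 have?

525977 = 19^2 · 1457
1457 = 31 · 47
525977 = 19^2 · 31 · 47, which has 3 distinct prime factors.

3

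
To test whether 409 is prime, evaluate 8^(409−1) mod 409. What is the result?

8^1 ≡ 8 (mod 409)
8^2 ≡ 8^2 = 64 ≡ 64 (mod 409)
8^4 ≡ 64^2 = 4096 ≡ 6 (mod 409)
8^8 ≡ 6^2 = 36 ≡ 36 (mod 409)
8^16 ≡ 36^2 = 1296 ≡ 69 (mod 409)
8^32 ≡ 69^2 = 4761 ≡ 262 (mod 409)
8^64 ≡ 262^2 = 68644 ≡ 341 (mod 409)
8^128 ≡ 341^2 = 116281 ≡ 125 (mod 409)
8^256 ≡ 125^2 = 15625 ≡ 83 (mod 409)
408 = 256 + 128 + 16 + 8 in binary powers of 2.
So 8^408 ≡ 83 · 125 · 69 · 36 ≡ 1 (mod 409).
Since the result is 1, base 8 gives no evidence that 409 is composite.

1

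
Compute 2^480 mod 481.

248

2^1 ≡ 2 (mod 481)
2^2 ≡ 2^2 = 4 ≡ 4 (mod 481)
2^4 ≡ 4^2 = 16 ≡ 16 (mod 481)
2^8 ≡ 16^2 = 256 ≡ 256 (mod 481)
2^16 ≡ 256^2 = 65536 ≡ 120 (mod 481)
2^32 ≡ 120^2 = 14400 ≡ 451 (mod 481)
2^64 ≡ 451^2 = 203401 ≡ 419 (mod 481)
2^128 ≡ 419^2 = 175561 ≡ 477 (mod 481)
2^256 ≡ 477^2 = 227529 ≡ 16 (mod 481)
480 = 256 + 128 + 64 + 32 in binary powers of 2.
So 2^480 ≡ 16 · 477 · 419 · 451 ≡ 248 (mod 481).
Since 248 ≠ 1, base 2 is a Fermat witness: 481 is composite.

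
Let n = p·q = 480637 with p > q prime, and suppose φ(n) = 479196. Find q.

523

φ(n) = (p−1)(q−1) = n − (p+q) + 1, so p + q = 480637 − 479196 + 1 = 1442.
p and q are the roots of t² − 1442t + 480637 = 0.
Discriminant: 1442² − 4·480637 = 2079364 − 1922548 = 156816; √156816 = 396.
q = (1442 − 396)/2 = 523, p = (1442 + 396)/2 = 919.
Check: 523 · 919 = 480637.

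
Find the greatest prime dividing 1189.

41

1189 = 29 · 41
41 is prime.
So 1189 = 29 · 41; the largest prime factor is 41.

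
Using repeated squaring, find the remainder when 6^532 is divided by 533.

6^1 ≡ 6 (mod 533)
6^2 ≡ 6^2 = 36 ≡ 36 (mod 533)
6^4 ≡ 36^2 = 1296 ≡ 230 (mod 533)
6^8 ≡ 230^2 = 52900 ≡ 133 (mod 533)
6^16 ≡ 133^2 = 17689 ≡ 100 (mod 533)
6^32 ≡ 100^2 = 10000 ≡ 406 (mod 533)
6^64 ≡ 406^2 = 164836 ≡ 139 (mod 533)
6^128 ≡ 139^2 = 19321 ≡ 133 (mod 533)
6^256 ≡ 133^2 = 17689 ≡ 100 (mod 533)
6^512 ≡ 100^2 = 10000 ≡ 406 (mod 533)
532 = 512 + 16 + 4 in binary powers of 2.
So 6^532 ≡ 406 · 100 · 230 ≡ 373 (mod 533).
Since 373 ≠ 1, base 6 is a Fermat witness: 533 is composite.

373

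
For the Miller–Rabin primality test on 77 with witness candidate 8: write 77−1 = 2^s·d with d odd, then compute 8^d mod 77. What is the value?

29

77 − 1 = 76 = 2^2 · 19, so d = 19.
8^1 ≡ 8 (mod 77)
8^2 ≡ 8^2 = 64 ≡ 64 (mod 77)
8^4 ≡ 64^2 = 4096 ≡ 15 (mod 77)
8^8 ≡ 15^2 = 225 ≡ 71 (mod 77)
8^16 ≡ 71^2 = 5041 ≡ 36 (mod 77)
19 = 16 + 2 + 1 in binary powers of 2.
So 8^19 ≡ 36 · 64 · 8 ≡ 29 (mod 77).
Squaring chain: 29 → 71; never reaches −1, so base 8 is a Miller–Rabin witness that 77 is composite.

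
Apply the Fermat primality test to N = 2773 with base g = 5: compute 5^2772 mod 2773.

1334

5^1 ≡ 5 (mod 2773)
5^2 ≡ 5^2 = 25 ≡ 25 (mod 2773)
5^4 ≡ 25^2 = 625 ≡ 625 (mod 2773)
5^8 ≡ 625^2 = 390625 ≡ 2405 (mod 2773)
5^16 ≡ 2405^2 = 5784025 ≡ 2320 (mod 2773)
5^32 ≡ 2320^2 = 5382400 ≡ 7 (mod 2773)
5^64 ≡ 7^2 = 49 ≡ 49 (mod 2773)
5^128 ≡ 49^2 = 2401 ≡ 2401 (mod 2773)
5^256 ≡ 2401^2 = 5764801 ≡ 2507 (mod 2773)
5^512 ≡ 2507^2 = 6285049 ≡ 1431 (mod 2773)
5^1024 ≡ 1431^2 = 2047761 ≡ 1287 (mod 2773)
5^2048 ≡ 1287^2 = 1656369 ≡ 888 (mod 2773)
2772 = 2048 + 512 + 128 + 64 + 16 + 4 in binary powers of 2.
So 5^2772 ≡ 888 · 1431 · 2401 · 49 · 2320 · 625 ≡ 1334 (mod 2773).
Since 1334 ≠ 1, base 5 is a Fermat witness: 2773 is composite.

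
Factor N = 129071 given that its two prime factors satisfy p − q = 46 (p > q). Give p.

383

Since p = q + 46, we have 129071 = q(q + 46), so q² + 46q − 129071 = 0.
Discriminant: 46² + 4·129071 = 2116 + 516284 = 518400; √518400 = 720.
q = (−46 + 720)/2 = 337, and p = q + 46 = 383.
Check: 337 · 383 = 129071.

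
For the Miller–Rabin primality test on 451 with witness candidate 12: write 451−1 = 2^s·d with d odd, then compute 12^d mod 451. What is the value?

451 − 1 = 450 = 2^1 · 225, so d = 225.
12^1 ≡ 12 (mod 451)
12^2 ≡ 12^2 = 144 ≡ 144 (mod 451)
12^4 ≡ 144^2 = 20736 ≡ 441 (mod 451)
12^8 ≡ 441^2 = 194481 ≡ 100 (mod 451)
12^16 ≡ 100^2 = 10000 ≡ 78 (mod 451)
12^32 ≡ 78^2 = 6084 ≡ 221 (mod 451)
12^64 ≡ 221^2 = 48841 ≡ 133 (mod 451)
12^128 ≡ 133^2 = 17689 ≡ 100 (mod 451)
225 = 128 + 64 + 32 + 1 in binary powers of 2.
So 12^225 ≡ 100 · 133 · 221 · 12 ≡ 243 (mod 451).
Squaring chain: 243; never reaches −1, so base 12 is a Miller–Rabin witness that 451 is composite.

243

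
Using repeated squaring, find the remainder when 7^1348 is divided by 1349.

7^1 ≡ 7 (mod 1349)
7^2 ≡ 7^2 = 49 ≡ 49 (mod 1349)
7^4 ≡ 49^2 = 2401 ≡ 1052 (mod 1349)
7^8 ≡ 1052^2 = 1106704 ≡ 524 (mod 1349)
7^16 ≡ 524^2 = 274576 ≡ 729 (mod 1349)
7^32 ≡ 729^2 = 531441 ≡ 1284 (mod 1349)
7^64 ≡ 1284^2 = 1648656 ≡ 178 (mod 1349)
7^128 ≡ 178^2 = 31684 ≡ 657 (mod 1349)
7^256 ≡ 657^2 = 431649 ≡ 1318 (mod 1349)
7^512 ≡ 1318^2 = 1737124 ≡ 961 (mod 1349)
7^1024 ≡ 961^2 = 923521 ≡ 805 (mod 1349)
1348 = 1024 + 256 + 64 + 4 in binary powers of 2.
So 7^1348 ≡ 805 · 1318 · 178 · 1052 ≡ 292 (mod 1349).
Since 292 ≠ 1, base 7 is a Fermat witness: 1349 is composite.

292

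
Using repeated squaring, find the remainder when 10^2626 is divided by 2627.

10^1 ≡ 10 (mod 2627)
10^2 ≡ 10^2 = 100 ≡ 100 (mod 2627)
10^4 ≡ 100^2 = 10000 ≡ 2119 (mod 2627)
10^8 ≡ 2119^2 = 4490161 ≡ 618 (mod 2627)
10^16 ≡ 618^2 = 381924 ≡ 1009 (mod 2627)
10^32 ≡ 1009^2 = 1018081 ≡ 1432 (mod 2627)
10^64 ≡ 1432^2 = 2050624 ≡ 1564 (mod 2627)
10^128 ≡ 1564^2 = 2446096 ≡ 359 (mod 2627)
10^256 ≡ 359^2 = 128881 ≡ 158 (mod 2627)
10^512 ≡ 158^2 = 24964 ≡ 1321 (mod 2627)
10^1024 ≡ 1321^2 = 1745041 ≡ 713 (mod 2627)
10^2048 ≡ 713^2 = 508369 ≡ 1358 (mod 2627)
2626 = 2048 + 512 + 64 + 2 in binary powers of 2.
So 10^2626 ≡ 1358 · 1321 · 1564 · 100 ≡ 10 (mod 2627).
Since 10 ≠ 1, base 10 is a Fermat witness: 2627 is composite.

10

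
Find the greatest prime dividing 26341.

71

26341 = 7 · 3763
3763 = 53 · 71
71 is prime.
So 26341 = 7 · 53 · 71; the largest prime factor is 71.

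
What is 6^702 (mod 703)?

628

6^1 ≡ 6 (mod 703)
6^2 ≡ 6^2 = 36 ≡ 36 (mod 703)
6^4 ≡ 36^2 = 1296 ≡ 593 (mod 703)
6^8 ≡ 593^2 = 351649 ≡ 149 (mod 703)
6^16 ≡ 149^2 = 22201 ≡ 408 (mod 703)
6^32 ≡ 408^2 = 166464 ≡ 556 (mod 703)
6^64 ≡ 556^2 = 309136 ≡ 519 (mod 703)
6^128 ≡ 519^2 = 269361 ≡ 112 (mod 703)
6^256 ≡ 112^2 = 12544 ≡ 593 (mod 703)
6^512 ≡ 593^2 = 351649 ≡ 149 (mod 703)
702 = 512 + 128 + 32 + 16 + 8 + 4 + 2 in binary powers of 2.
So 6^702 ≡ 149 · 112 · 556 · 408 · 149 · 593 · 36 ≡ 628 (mod 703).
Since 628 ≠ 1, base 6 is a Fermat witness: 703 is composite.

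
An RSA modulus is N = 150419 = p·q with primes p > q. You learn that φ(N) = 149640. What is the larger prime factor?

431

φ(n) = (p−1)(q−1) = n − (p+q) + 1, so p + q = 150419 − 149640 + 1 = 780.
p and q are the roots of t² − 780t + 150419 = 0.
Discriminant: 780² − 4·150419 = 608400 − 601676 = 6724; √6724 = 82.
q = (780 − 82)/2 = 349, p = (780 + 82)/2 = 431.
Check: 349 · 431 = 150419.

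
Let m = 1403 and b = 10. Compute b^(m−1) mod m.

1361

10^1 ≡ 10 (mod 1403)
10^2 ≡ 10^2 = 100 ≡ 100 (mod 1403)
10^4 ≡ 100^2 = 10000 ≡ 179 (mod 1403)
10^8 ≡ 179^2 = 32041 ≡ 1175 (mod 1403)
10^16 ≡ 1175^2 = 1380625 ≡ 73 (mod 1403)
10^32 ≡ 73^2 = 5329 ≡ 1120 (mod 1403)
10^64 ≡ 1120^2 = 1254400 ≡ 118 (mod 1403)
10^128 ≡ 118^2 = 13924 ≡ 1297 (mod 1403)
10^256 ≡ 1297^2 = 1682209 ≡ 12 (mod 1403)
10^512 ≡ 12^2 = 144 ≡ 144 (mod 1403)
10^1024 ≡ 144^2 = 20736 ≡ 1094 (mod 1403)
1402 = 1024 + 256 + 64 + 32 + 16 + 8 + 2 in binary powers of 2.
So 10^1402 ≡ 1094 · 12 · 118 · 1120 · 73 · 1175 · 100 ≡ 1361 (mod 1403).
Since 1361 ≠ 1, base 10 is a Fermat witness: 1403 is composite.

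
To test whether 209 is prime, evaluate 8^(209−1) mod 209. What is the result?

49

8^1 ≡ 8 (mod 209)
8^2 ≡ 8^2 = 64 ≡ 64 (mod 209)
8^4 ≡ 64^2 = 4096 ≡ 125 (mod 209)
8^8 ≡ 125^2 = 15625 ≡ 159 (mod 209)
8^16 ≡ 159^2 = 25281 ≡ 201 (mod 209)
8^32 ≡ 201^2 = 40401 ≡ 64 (mod 209)
8^64 ≡ 64^2 = 4096 ≡ 125 (mod 209)
8^128 ≡ 125^2 = 15625 ≡ 159 (mod 209)
208 = 128 + 64 + 16 in binary powers of 2.
So 8^208 ≡ 159 · 125 · 201 ≡ 49 (mod 209).
Since 49 ≠ 1, base 8 is a Fermat witness: 209 is composite.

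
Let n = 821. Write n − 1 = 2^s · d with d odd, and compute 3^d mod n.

295

821 − 1 = 820 = 2^2 · 205, so d = 205.
3^1 ≡ 3 (mod 821)
3^2 ≡ 3^2 = 9 ≡ 9 (mod 821)
3^4 ≡ 9^2 = 81 ≡ 81 (mod 821)
3^8 ≡ 81^2 = 6561 ≡ 814 (mod 821)
3^16 ≡ 814^2 = 662596 ≡ 49 (mod 821)
3^32 ≡ 49^2 = 2401 ≡ 759 (mod 821)
3^64 ≡ 759^2 = 576081 ≡ 560 (mod 821)
3^128 ≡ 560^2 = 313600 ≡ 799 (mod 821)
205 = 128 + 64 + 8 + 4 + 1 in binary powers of 2.
So 3^205 ≡ 799 · 560 · 814 · 81 · 3 ≡ 295 (mod 821).
Squaring chain: 295 → 820; reaches −1, so base 3 does not prove 821 composite.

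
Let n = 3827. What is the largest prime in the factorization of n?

3827 = 43 · 89
89 is prime.
So 3827 = 43 · 89; the largest prime factor is 89.

89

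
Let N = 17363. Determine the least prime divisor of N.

17363 is odd.
Digit sum 20, not divisible by 3.
Ends in 3: not divisible by 5.
7: 17363 = 7·2480 + 3
11: 17363 = 11·1578 + 5
13: 17363 = 13·1335 + 8
17: 17363 = 17·1021 + 6
19: 17363 = 19·913 + 16
23: 17363 = 23·754 + 21
29: 17363 = 29·598 + 21
31: 17363 = 31·560 + 3
37: 17363 = 37·469 + 10
41: 17363 = 41·423 + 20
43: 17363 = 43·403 + 34
47: 17363 = 47·369 + 20
53: 17363 = 53·327 + 32
59: 17363 = 59·294 + 17
61: 17363 = 61·284 + 39
67: 17363 = 67·259 + 10
71: 17363 = 71·244 + 39
73: 17363 = 73·237 + 62
79: 17363 = 79·219 + 62
83: 17363 = 83·209 + 16
89: 17363 = 89·195 + 8
97: 17363 = 97·179

97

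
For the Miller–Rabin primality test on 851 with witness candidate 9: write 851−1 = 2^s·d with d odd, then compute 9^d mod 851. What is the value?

851 − 1 = 850 = 2^1 · 425, so d = 425.
9^1 ≡ 9 (mod 851)
9^2 ≡ 9^2 = 81 ≡ 81 (mod 851)
9^4 ≡ 81^2 = 6561 ≡ 604 (mod 851)
9^8 ≡ 604^2 = 364816 ≡ 588 (mod 851)
9^16 ≡ 588^2 = 345744 ≡ 238 (mod 851)
9^32 ≡ 238^2 = 56644 ≡ 478 (mod 851)
9^64 ≡ 478^2 = 228484 ≡ 416 (mod 851)
9^128 ≡ 416^2 = 173056 ≡ 303 (mod 851)
9^256 ≡ 303^2 = 91809 ≡ 752 (mod 851)
425 = 256 + 128 + 32 + 8 + 1 in binary powers of 2.
So 9^425 ≡ 752 · 303 · 478 · 588 · 9 ≡ 303 (mod 851).
Squaring chain: 303; never reaches −1, so base 9 is a Miller–Rabin witness that 851 is composite.

303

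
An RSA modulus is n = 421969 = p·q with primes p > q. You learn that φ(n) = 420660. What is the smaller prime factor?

571

φ(n) = (p−1)(q−1) = n − (p+q) + 1, so p + q = 421969 − 420660 + 1 = 1310.
p and q are the roots of t² − 1310t + 421969 = 0.
Discriminant: 1310² − 4·421969 = 1716100 − 1687876 = 28224; √28224 = 168.
q = (1310 − 168)/2 = 571, p = (1310 + 168)/2 = 739.
Check: 571 · 739 = 421969.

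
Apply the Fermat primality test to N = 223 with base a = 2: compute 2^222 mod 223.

1

2^1 ≡ 2 (mod 223)
2^2 ≡ 2^2 = 4 ≡ 4 (mod 223)
2^4 ≡ 4^2 = 16 ≡ 16 (mod 223)
2^8 ≡ 16^2 = 256 ≡ 33 (mod 223)
2^16 ≡ 33^2 = 1089 ≡ 197 (mod 223)
2^32 ≡ 197^2 = 38809 ≡ 7 (mod 223)
2^64 ≡ 7^2 = 49 ≡ 49 (mod 223)
2^128 ≡ 49^2 = 2401 ≡ 171 (mod 223)
222 = 128 + 64 + 16 + 8 + 4 + 2 in binary powers of 2.
So 2^222 ≡ 171 · 49 · 197 · 33 · 16 · 4 ≡ 1 (mod 223).
Since the result is 1, base 2 gives no evidence that 223 is composite.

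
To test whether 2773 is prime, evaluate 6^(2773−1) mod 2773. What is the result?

789

6^1 ≡ 6 (mod 2773)
6^2 ≡ 6^2 = 36 ≡ 36 (mod 2773)
6^4 ≡ 36^2 = 1296 ≡ 1296 (mod 2773)
6^8 ≡ 1296^2 = 1679616 ≡ 1951 (mod 2773)
6^16 ≡ 1951^2 = 3806401 ≡ 1845 (mod 2773)
6^32 ≡ 1845^2 = 3404025 ≡ 1554 (mod 2773)
6^64 ≡ 1554^2 = 2414916 ≡ 2406 (mod 2773)
6^128 ≡ 2406^2 = 5788836 ≡ 1585 (mod 2773)
6^256 ≡ 1585^2 = 2512225 ≡ 2660 (mod 2773)
6^512 ≡ 2660^2 = 7075600 ≡ 1677 (mod 2773)
6^1024 ≡ 1677^2 = 2812329 ≡ 507 (mod 2773)
6^2048 ≡ 507^2 = 257049 ≡ 1933 (mod 2773)
2772 = 2048 + 512 + 128 + 64 + 16 + 4 in binary powers of 2.
So 6^2772 ≡ 1933 · 1677 · 1585 · 2406 · 1845 · 1296 ≡ 789 (mod 2773).
Since 789 ≠ 1, base 6 is a Fermat witness: 2773 is composite.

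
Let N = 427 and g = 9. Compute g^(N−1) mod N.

9^1 ≡ 9 (mod 427)
9^2 ≡ 9^2 = 81 ≡ 81 (mod 427)
9^4 ≡ 81^2 = 6561 ≡ 156 (mod 427)
9^8 ≡ 156^2 = 24336 ≡ 424 (mod 427)
9^16 ≡ 424^2 = 179776 ≡ 9 (mod 427)
9^32 ≡ 9^2 = 81 ≡ 81 (mod 427)
9^64 ≡ 81^2 = 6561 ≡ 156 (mod 427)
9^128 ≡ 156^2 = 24336 ≡ 424 (mod 427)
9^256 ≡ 424^2 = 179776 ≡ 9 (mod 427)
426 = 256 + 128 + 32 + 8 + 2 in binary powers of 2.
So 9^426 ≡ 9 · 424 · 81 · 424 · 81 ≡ 253 (mod 427).
Since 253 ≠ 1, base 9 is a Fermat witness: 427 is composite.

253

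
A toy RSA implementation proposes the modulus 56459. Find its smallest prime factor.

13

56459 is odd.
Digit sum 29, not divisible by 3.
Ends in 9: not divisible by 5.
7: 56459 = 7·8065 + 4
11: 56459 = 11·5132 + 7
13: 56459 = 13·4343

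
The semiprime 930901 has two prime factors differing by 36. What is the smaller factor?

Since p = q + 36, we have 930901 = q(q + 36), so q² + 36q − 930901 = 0.
Discriminant: 36² + 4·930901 = 1296 + 3723604 = 3724900; √3724900 = 1930.
q = (−36 + 1930)/2 = 947, and p = q + 36 = 983.
Check: 947 · 983 = 930901.

947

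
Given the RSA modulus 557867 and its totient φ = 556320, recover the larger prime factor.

φ(n) = (p−1)(q−1) = n − (p+q) + 1, so p + q = 557867 − 556320 + 1 = 1548.
p and q are the roots of t² − 1548t + 557867 = 0.
Discriminant: 1548² − 4·557867 = 2396304 − 2231468 = 164836; √164836 = 406.
q = (1548 − 406)/2 = 571, p = (1548 + 406)/2 = 977.
Check: 571 · 977 = 557867.

977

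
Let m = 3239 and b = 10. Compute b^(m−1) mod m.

3091

10^1 ≡ 10 (mod 3239)
10^2 ≡ 10^2 = 100 ≡ 100 (mod 3239)
10^4 ≡ 100^2 = 10000 ≡ 283 (mod 3239)
10^8 ≡ 283^2 = 80089 ≡ 2353 (mod 3239)
10^16 ≡ 2353^2 = 5536609 ≡ 1158 (mod 3239)
10^32 ≡ 1158^2 = 1340964 ≡ 18 (mod 3239)
10^64 ≡ 18^2 = 324 ≡ 324 (mod 3239)
10^128 ≡ 324^2 = 104976 ≡ 1328 (mod 3239)
10^256 ≡ 1328^2 = 1763584 ≡ 1568 (mod 3239)
10^512 ≡ 1568^2 = 2458624 ≡ 223 (mod 3239)
10^1024 ≡ 223^2 = 49729 ≡ 1144 (mod 3239)
10^2048 ≡ 1144^2 = 1308736 ≡ 180 (mod 3239)
3238 = 2048 + 1024 + 128 + 32 + 4 + 2 in binary powers of 2.
So 10^3238 ≡ 180 · 1144 · 1328 · 18 · 283 · 100 ≡ 3091 (mod 3239).
Since 3091 ≠ 1, base 10 is a Fermat witness: 3239 is composite.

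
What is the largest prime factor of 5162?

5162 = 2 · 2581
2581 = 29 · 89
89 is prime.
So 5162 = 2 · 29 · 89; the largest prime factor is 89.

89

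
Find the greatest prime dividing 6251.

6251 = 7 · 893
893 = 19 · 47
47 is prime.
So 6251 = 7 · 19 · 47; the largest prime factor is 47.

47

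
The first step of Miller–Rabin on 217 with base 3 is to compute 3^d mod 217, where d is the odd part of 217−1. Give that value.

217 − 1 = 216 = 2^3 · 27, so d = 27.
3^1 ≡ 3 (mod 217)
3^2 ≡ 3^2 = 9 ≡ 9 (mod 217)
3^4 ≡ 9^2 = 81 ≡ 81 (mod 217)
3^8 ≡ 81^2 = 6561 ≡ 51 (mod 217)
3^16 ≡ 51^2 = 2601 ≡ 214 (mod 217)
27 = 16 + 8 + 2 + 1 in binary powers of 2.
So 3^27 ≡ 214 · 51 · 9 · 3 ≡ 209 (mod 217).
Squaring chain: 209 → 64 → 190; never reaches −1, so base 3 is a Miller–Rabin witness that 217 is composite.

209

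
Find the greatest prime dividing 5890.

31

5890 = 2 · 2945
2945 = 5 · 589
589 = 19 · 31
31 is prime.
So 5890 = 2 · 5 · 19 · 31; the largest prime factor is 31.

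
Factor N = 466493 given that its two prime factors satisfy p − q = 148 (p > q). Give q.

Since p = q + 148, we have 466493 = q(q + 148), so q² + 148q − 466493 = 0.
Discriminant: 148² + 4·466493 = 21904 + 1865972 = 1887876; √1887876 = 1374.
q = (−148 + 1374)/2 = 613, and p = q + 148 = 761.
Check: 613 · 761 = 466493.

613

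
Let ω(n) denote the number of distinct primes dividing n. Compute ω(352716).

352716 = 2^2 · 88179
88179 = 3 · 29393
29393 = 7 · 4199
4199 = 13 · 323
323 = 17 · 19
352716 = 2^2 · 3 · 7 · 13 · 17 · 19, which has 6 distinct prime factors.

6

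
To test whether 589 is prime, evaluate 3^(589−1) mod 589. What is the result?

562

3^1 ≡ 3 (mod 589)
3^2 ≡ 3^2 = 9 ≡ 9 (mod 589)
3^4 ≡ 9^2 = 81 ≡ 81 (mod 589)
3^8 ≡ 81^2 = 6561 ≡ 82 (mod 589)
3^16 ≡ 82^2 = 6724 ≡ 245 (mod 589)
3^32 ≡ 245^2 = 60025 ≡ 536 (mod 589)
3^64 ≡ 536^2 = 287296 ≡ 453 (mod 589)
3^128 ≡ 453^2 = 205209 ≡ 237 (mod 589)
3^256 ≡ 237^2 = 56169 ≡ 214 (mod 589)
3^512 ≡ 214^2 = 45796 ≡ 443 (mod 589)
588 = 512 + 64 + 8 + 4 in binary powers of 2.
So 3^588 ≡ 443 · 453 · 82 · 81 ≡ 562 (mod 589).
Since 562 ≠ 1, base 3 is a Fermat witness: 589 is composite.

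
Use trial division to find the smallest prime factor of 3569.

43

3569 is odd.
Digit sum 23, not divisible by 3.
Ends in 9: not divisible by 5.
7: 3569 = 7·509 + 6
11: 3569 = 11·324 + 5
13: 3569 = 13·274 + 7
17: 3569 = 17·209 + 16
19: 3569 = 19·187 + 16
23: 3569 = 23·155 + 4
29: 3569 = 29·123 + 2
31: 3569 = 31·115 + 4
37: 3569 = 37·96 + 17
41: 3569 = 41·87 + 2
43: 3569 = 43·83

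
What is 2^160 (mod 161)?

2^1 ≡ 2 (mod 161)
2^2 ≡ 2^2 = 4 ≡ 4 (mod 161)
2^4 ≡ 4^2 = 16 ≡ 16 (mod 161)
2^8 ≡ 16^2 = 256 ≡ 95 (mod 161)
2^16 ≡ 95^2 = 9025 ≡ 9 (mod 161)
2^32 ≡ 9^2 = 81 ≡ 81 (mod 161)
2^64 ≡ 81^2 = 6561 ≡ 121 (mod 161)
2^128 ≡ 121^2 = 14641 ≡ 151 (mod 161)
160 = 128 + 32 in binary powers of 2.
So 2^160 ≡ 151 · 81 ≡ 156 (mod 161).
Since 156 ≠ 1, base 2 is a Fermat witness: 161 is composite.

156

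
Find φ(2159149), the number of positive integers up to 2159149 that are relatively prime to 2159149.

2106000

Factor: 2159149 = 79 · 151 · 181.
φ(2159149) = (79−1) · (151−1) · (181−1) = 78 · 150 · 180 = 2106000.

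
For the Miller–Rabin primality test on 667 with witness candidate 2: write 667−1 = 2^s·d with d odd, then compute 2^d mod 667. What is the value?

330

667 − 1 = 666 = 2^1 · 333, so d = 333.
2^1 ≡ 2 (mod 667)
2^2 ≡ 2^2 = 4 ≡ 4 (mod 667)
2^4 ≡ 4^2 = 16 ≡ 16 (mod 667)
2^8 ≡ 16^2 = 256 ≡ 256 (mod 667)
2^16 ≡ 256^2 = 65536 ≡ 170 (mod 667)
2^32 ≡ 170^2 = 28900 ≡ 219 (mod 667)
2^64 ≡ 219^2 = 47961 ≡ 604 (mod 667)
2^128 ≡ 604^2 = 364816 ≡ 634 (mod 667)
2^256 ≡ 634^2 = 401956 ≡ 422 (mod 667)
333 = 256 + 64 + 8 + 4 + 1 in binary powers of 2.
So 2^333 ≡ 422 · 604 · 256 · 16 · 2 ≡ 330 (mod 667).
Squaring chain: 330; never reaches −1, so base 2 is a Miller–Rabin witness that 667 is composite.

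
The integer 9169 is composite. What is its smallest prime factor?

53

9169 is odd.
Digit sum 25, not divisible by 3.
Ends in 9: not divisible by 5.
7: 9169 = 7·1309 + 6
11: 9169 = 11·833 + 6
13: 9169 = 13·705 + 4
17: 9169 = 17·539 + 6
19: 9169 = 19·482 + 11
23: 9169 = 23·398 + 15
29: 9169 = 29·316 + 5
31: 9169 = 31·295 + 24
37: 9169 = 37·247 + 30
41: 9169 = 41·223 + 26
43: 9169 = 43·213 + 10
47: 9169 = 47·195 + 4
53: 9169 = 53·173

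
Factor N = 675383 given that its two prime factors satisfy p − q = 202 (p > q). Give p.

929

Since p = q + 202, we have 675383 = q(q + 202), so q² + 202q − 675383 = 0.
Discriminant: 202² + 4·675383 = 40804 + 2701532 = 2742336; √2742336 = 1656.
q = (−202 + 1656)/2 = 727, and p = q + 202 = 929.
Check: 727 · 929 = 675383.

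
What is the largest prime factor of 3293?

3293 = 37 · 89
89 is prime.
So 3293 = 37 · 89; the largest prime factor is 89.

89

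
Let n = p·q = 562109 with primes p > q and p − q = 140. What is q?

683

Since p = q + 140, we have 562109 = q(q + 140), so q² + 140q − 562109 = 0.
Discriminant: 140² + 4·562109 = 19600 + 2248436 = 2268036; √2268036 = 1506.
q = (−140 + 1506)/2 = 683, and p = q + 140 = 823.
Check: 683 · 823 = 562109.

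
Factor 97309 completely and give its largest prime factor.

73

97309 = 31 · 3139
3139 = 43 · 73
73 is prime.
So 97309 = 31 · 43 · 73; the largest prime factor is 73.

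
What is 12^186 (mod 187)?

12^1 ≡ 12 (mod 187)
12^2 ≡ 12^2 = 144 ≡ 144 (mod 187)
12^4 ≡ 144^2 = 20736 ≡ 166 (mod 187)
12^8 ≡ 166^2 = 27556 ≡ 67 (mod 187)
12^16 ≡ 67^2 = 4489 ≡ 1 (mod 187)
12^32 ≡ 1^2 = 1 ≡ 1 (mod 187)
12^64 ≡ 1^2 = 1 ≡ 1 (mod 187)
12^128 ≡ 1^2 = 1 ≡ 1 (mod 187)
186 = 128 + 32 + 16 + 8 + 2 in binary powers of 2.
So 12^186 ≡ 1 · 1 · 1 · 67 · 144 ≡ 111 (mod 187).
Since 111 ≠ 1, base 12 is a Fermat witness: 187 is composite.

111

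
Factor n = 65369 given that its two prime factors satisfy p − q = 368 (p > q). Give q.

131

Since p = q + 368, we have 65369 = q(q + 368), so q² + 368q − 65369 = 0.
Discriminant: 368² + 4·65369 = 135424 + 261476 = 396900; √396900 = 630.
q = (−368 + 630)/2 = 131, and p = q + 368 = 499.
Check: 131 · 499 = 65369.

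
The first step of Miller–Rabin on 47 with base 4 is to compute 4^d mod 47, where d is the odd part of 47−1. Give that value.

47 − 1 = 46 = 2^1 · 23, so d = 23.
4^1 ≡ 4 (mod 47)
4^2 ≡ 4^2 = 16 ≡ 16 (mod 47)
4^4 ≡ 16^2 = 256 ≡ 21 (mod 47)
4^8 ≡ 21^2 = 441 ≡ 18 (mod 47)
4^16 ≡ 18^2 = 324 ≡ 42 (mod 47)
23 = 16 + 4 + 2 + 1 in binary powers of 2.
So 4^23 ≡ 42 · 21 · 16 · 4 ≡ 1 (mod 47).
Since 4^d ≡ 1 (mod 47), base 4 does not prove 47 composite.

1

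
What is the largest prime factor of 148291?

148291 = 11 · 13481
13481 = 13 · 1037
1037 = 17 · 61
61 is prime.
So 148291 = 11 · 13 · 17 · 61; the largest prime factor is 61.

61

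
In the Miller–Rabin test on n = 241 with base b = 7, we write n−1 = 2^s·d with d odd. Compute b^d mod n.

241 − 1 = 240 = 2^4 · 15, so d = 15.
7^1 ≡ 7 (mod 241)
7^2 ≡ 7^2 = 49 ≡ 49 (mod 241)
7^4 ≡ 49^2 = 2401 ≡ 232 (mod 241)
7^8 ≡ 232^2 = 53824 ≡ 81 (mod 241)
15 = 8 + 4 + 2 + 1 in binary powers of 2.
So 7^15 ≡ 81 · 232 · 49 · 7 ≡ 111 (mod 241).
Squaring chain: 111 → 30 → 177 → 240; reaches −1, so base 7 does not prove 241 composite.

111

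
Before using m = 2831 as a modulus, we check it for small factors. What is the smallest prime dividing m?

19

2831 is odd.
Digit sum 14, not divisible by 3.
Ends in 1: not divisible by 5.
7: 2831 = 7·404 + 3
11: 2831 = 11·257 + 4
13: 2831 = 13·217 + 10
17: 2831 = 17·166 + 9
19: 2831 = 19·149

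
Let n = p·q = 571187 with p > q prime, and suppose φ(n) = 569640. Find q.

φ(n) = (p−1)(q−1) = n − (p+q) + 1, so p + q = 571187 − 569640 + 1 = 1548.
p and q are the roots of t² − 1548t + 571187 = 0.
Discriminant: 1548² − 4·571187 = 2396304 − 2284748 = 111556; √111556 = 334.
q = (1548 − 334)/2 = 607, p = (1548 + 334)/2 = 941.
Check: 607 · 941 = 571187.

607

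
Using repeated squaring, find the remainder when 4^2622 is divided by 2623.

4^1 ≡ 4 (mod 2623)
4^2 ≡ 4^2 = 16 ≡ 16 (mod 2623)
4^4 ≡ 16^2 = 256 ≡ 256 (mod 2623)
4^8 ≡ 256^2 = 65536 ≡ 2584 (mod 2623)
4^16 ≡ 2584^2 = 6677056 ≡ 1521 (mod 2623)
4^32 ≡ 1521^2 = 2313441 ≡ 2578 (mod 2623)
4^64 ≡ 2578^2 = 6646084 ≡ 2025 (mod 2623)
4^128 ≡ 2025^2 = 4100625 ≡ 876 (mod 2623)
4^256 ≡ 876^2 = 767376 ≡ 1460 (mod 2623)
4^512 ≡ 1460^2 = 2131600 ≡ 1724 (mod 2623)
4^1024 ≡ 1724^2 = 2972176 ≡ 317 (mod 2623)
4^2048 ≡ 317^2 = 100489 ≡ 815 (mod 2623)
2622 = 2048 + 512 + 32 + 16 + 8 + 4 + 2 in binary powers of 2.
So 4^2622 ≡ 815 · 1724 · 2578 · 1521 · 2584 · 256 · 16 ≡ 2277 (mod 2623).
Since 2277 ≠ 1, base 4 is a Fermat witness: 2623 is composite.

2277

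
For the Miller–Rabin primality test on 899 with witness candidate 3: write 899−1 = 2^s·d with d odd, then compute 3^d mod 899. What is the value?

899 − 1 = 898 = 2^1 · 449, so d = 449.
3^1 ≡ 3 (mod 899)
3^2 ≡ 3^2 = 9 ≡ 9 (mod 899)
3^4 ≡ 9^2 = 81 ≡ 81 (mod 899)
3^8 ≡ 81^2 = 6561 ≡ 268 (mod 899)
3^16 ≡ 268^2 = 71824 ≡ 803 (mod 899)
3^32 ≡ 803^2 = 644809 ≡ 226 (mod 899)
3^64 ≡ 226^2 = 51076 ≡ 732 (mod 899)
3^128 ≡ 732^2 = 535824 ≡ 20 (mod 899)
3^256 ≡ 20^2 = 400 ≡ 400 (mod 899)
449 = 256 + 128 + 64 + 1 in binary powers of 2.
So 3^449 ≡ 400 · 20 · 732 · 3 ≡ 641 (mod 899).
Squaring chain: 641; never reaches −1, so base 3 is a Miller–Rabin witness that 899 is composite.

641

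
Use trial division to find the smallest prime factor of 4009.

19

4009 is odd.
Digit sum 13, not divisible by 3.
Ends in 9: not divisible by 5.
7: 4009 = 7·572 + 5
11: 4009 = 11·364 + 5
13: 4009 = 13·308 + 5
17: 4009 = 17·235 + 14
19: 4009 = 19·211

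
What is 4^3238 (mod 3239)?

4^1 ≡ 4 (mod 3239)
4^2 ≡ 4^2 = 16 ≡ 16 (mod 3239)
4^4 ≡ 16^2 = 256 ≡ 256 (mod 3239)
4^8 ≡ 256^2 = 65536 ≡ 756 (mod 3239)
4^16 ≡ 756^2 = 571536 ≡ 1472 (mod 3239)
4^32 ≡ 1472^2 = 2166784 ≡ 3132 (mod 3239)
4^64 ≡ 3132^2 = 9809424 ≡ 1732 (mod 3239)
4^128 ≡ 1732^2 = 2999824 ≡ 510 (mod 3239)
4^256 ≡ 510^2 = 260100 ≡ 980 (mod 3239)
4^512 ≡ 980^2 = 960400 ≡ 1656 (mod 3239)
4^1024 ≡ 1656^2 = 2742336 ≡ 2142 (mod 3239)
4^2048 ≡ 2142^2 = 4588164 ≡ 1740 (mod 3239)
3238 = 2048 + 1024 + 128 + 32 + 4 + 2 in binary powers of 2.
So 4^3238 ≡ 1740 · 2142 · 510 · 3132 · 256 · 16 ≡ 715 (mod 3239).
Since 715 ≠ 1, base 4 is a Fermat witness: 3239 is composite.

715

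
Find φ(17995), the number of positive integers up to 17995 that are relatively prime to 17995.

13920

Factor: 17995 = 5 · 59 · 61.
φ(17995) = (5−1) · (59−1) · (61−1) = 4 · 58 · 60 = 13920.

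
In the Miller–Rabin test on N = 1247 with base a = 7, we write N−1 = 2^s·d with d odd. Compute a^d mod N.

1247 − 1 = 1246 = 2^1 · 623, so d = 623.
7^1 ≡ 7 (mod 1247)
7^2 ≡ 7^2 = 49 ≡ 49 (mod 1247)
7^4 ≡ 49^2 = 2401 ≡ 1154 (mod 1247)
7^8 ≡ 1154^2 = 1331716 ≡ 1167 (mod 1247)
7^16 ≡ 1167^2 = 1361889 ≡ 165 (mod 1247)
7^32 ≡ 165^2 = 27225 ≡ 1038 (mod 1247)
7^64 ≡ 1038^2 = 1077444 ≡ 36 (mod 1247)
7^128 ≡ 36^2 = 1296 ≡ 49 (mod 1247)
7^256 ≡ 49^2 = 2401 ≡ 1154 (mod 1247)
7^512 ≡ 1154^2 = 1331716 ≡ 1167 (mod 1247)
623 = 512 + 64 + 32 + 8 + 4 + 2 + 1 in binary powers of 2.
So 7^623 ≡ 1167 · 36 · 1038 · 1167 · 1154 · 49 · 7 ≡ 639 (mod 1247).
Squaring chain: 639; never reaches −1, so base 7 is a Miller–Rabin witness that 1247 is composite.

639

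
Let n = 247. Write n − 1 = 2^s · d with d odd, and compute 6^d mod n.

125

247 − 1 = 246 = 2^1 · 123, so d = 123.
6^1 ≡ 6 (mod 247)
6^2 ≡ 6^2 = 36 ≡ 36 (mod 247)
6^4 ≡ 36^2 = 1296 ≡ 61 (mod 247)
6^8 ≡ 61^2 = 3721 ≡ 16 (mod 247)
6^16 ≡ 16^2 = 256 ≡ 9 (mod 247)
6^32 ≡ 9^2 = 81 ≡ 81 (mod 247)
6^64 ≡ 81^2 = 6561 ≡ 139 (mod 247)
123 = 64 + 32 + 16 + 8 + 2 + 1 in binary powers of 2.
So 6^123 ≡ 139 · 81 · 9 · 16 · 36 · 6 ≡ 125 (mod 247).
Squaring chain: 125; never reaches −1, so base 6 is a Miller–Rabin witness that 247 is composite.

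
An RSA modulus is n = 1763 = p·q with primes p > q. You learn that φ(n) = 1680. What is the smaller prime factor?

φ(n) = (p−1)(q−1) = n − (p+q) + 1, so p + q = 1763 − 1680 + 1 = 84.
p and q are the roots of t² − 84t + 1763 = 0.
Discriminant: 84² − 4·1763 = 7056 − 7052 = 4; √4 = 2.
q = (84 − 2)/2 = 41, p = (84 + 2)/2 = 43.
Check: 41 · 43 = 1763.

41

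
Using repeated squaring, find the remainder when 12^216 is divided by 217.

64

12^1 ≡ 12 (mod 217)
12^2 ≡ 12^2 = 144 ≡ 144 (mod 217)
12^4 ≡ 144^2 = 20736 ≡ 121 (mod 217)
12^8 ≡ 121^2 = 14641 ≡ 102 (mod 217)
12^16 ≡ 102^2 = 10404 ≡ 205 (mod 217)
12^32 ≡ 205^2 = 42025 ≡ 144 (mod 217)
12^64 ≡ 144^2 = 20736 ≡ 121 (mod 217)
12^128 ≡ 121^2 = 14641 ≡ 102 (mod 217)
216 = 128 + 64 + 16 + 8 in binary powers of 2.
So 12^216 ≡ 102 · 121 · 205 · 102 ≡ 64 (mod 217).
Since 64 ≠ 1, base 12 is a Fermat witness: 217 is composite.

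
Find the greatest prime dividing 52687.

59

52687 = 19 · 2773
2773 = 47 · 59
59 is prime.
So 52687 = 19 · 47 · 59; the largest prime factor is 59.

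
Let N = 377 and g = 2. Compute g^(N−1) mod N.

2^1 ≡ 2 (mod 377)
2^2 ≡ 2^2 = 4 ≡ 4 (mod 377)
2^4 ≡ 4^2 = 16 ≡ 16 (mod 377)
2^8 ≡ 16^2 = 256 ≡ 256 (mod 377)
2^16 ≡ 256^2 = 65536 ≡ 315 (mod 377)
2^32 ≡ 315^2 = 99225 ≡ 74 (mod 377)
2^64 ≡ 74^2 = 5476 ≡ 198 (mod 377)
2^128 ≡ 198^2 = 39204 ≡ 373 (mod 377)
2^256 ≡ 373^2 = 139129 ≡ 16 (mod 377)
376 = 256 + 64 + 32 + 16 + 8 in binary powers of 2.
So 2^376 ≡ 16 · 198 · 74 · 315 · 256 ≡ 94 (mod 377).
Since 94 ≠ 1, base 2 is a Fermat witness: 377 is composite.

94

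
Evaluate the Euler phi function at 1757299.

1713600

Factor: 1757299 = 101 · 127 · 137.
φ(1757299) = (101−1) · (127−1) · (137−1) = 100 · 126 · 136 = 1713600.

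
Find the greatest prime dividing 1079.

1079 = 13 · 83
83 is prime.
So 1079 = 13 · 83; the largest prime factor is 83.

83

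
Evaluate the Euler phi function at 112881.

Factor: 112881 = 3 · 191 · 197.
φ(112881) = (3−1) · (191−1) · (197−1) = 2 · 190 · 196 = 74480.

74480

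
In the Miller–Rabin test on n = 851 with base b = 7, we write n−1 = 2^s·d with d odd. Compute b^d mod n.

851 − 1 = 850 = 2^1 · 425, so d = 425.
7^1 ≡ 7 (mod 851)
7^2 ≡ 7^2 = 49 ≡ 49 (mod 851)
7^4 ≡ 49^2 = 2401 ≡ 699 (mod 851)
7^8 ≡ 699^2 = 488601 ≡ 127 (mod 851)
7^16 ≡ 127^2 = 16129 ≡ 811 (mod 851)
7^32 ≡ 811^2 = 657721 ≡ 749 (mod 851)
7^64 ≡ 749^2 = 561001 ≡ 192 (mod 851)
7^128 ≡ 192^2 = 36864 ≡ 271 (mod 851)
7^256 ≡ 271^2 = 73441 ≡ 255 (mod 851)
425 = 256 + 128 + 32 + 8 + 1 in binary powers of 2.
So 7^425 ≡ 255 · 271 · 749 · 127 · 7 ≡ 419 (mod 851).
Squaring chain: 419; never reaches −1, so base 7 is a Miller–Rabin witness that 851 is composite.

419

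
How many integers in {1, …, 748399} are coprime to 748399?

Factor: 748399 = 37 · 113 · 179.
φ(748399) = (37−1) · (113−1) · (179−1) = 36 · 112 · 178 = 717696.

717696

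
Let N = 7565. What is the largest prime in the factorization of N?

7565 = 5 · 1513
1513 = 17 · 89
89 is prime.
So 7565 = 5 · 17 · 89; the largest prime factor is 89.

89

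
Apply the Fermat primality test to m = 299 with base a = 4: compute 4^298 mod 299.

4^1 ≡ 4 (mod 299)
4^2 ≡ 4^2 = 16 ≡ 16 (mod 299)
4^4 ≡ 16^2 = 256 ≡ 256 (mod 299)
4^8 ≡ 256^2 = 65536 ≡ 55 (mod 299)
4^16 ≡ 55^2 = 3025 ≡ 35 (mod 299)
4^32 ≡ 35^2 = 1225 ≡ 29 (mod 299)
4^64 ≡ 29^2 = 841 ≡ 243 (mod 299)
4^128 ≡ 243^2 = 59049 ≡ 146 (mod 299)
4^256 ≡ 146^2 = 21316 ≡ 87 (mod 299)
298 = 256 + 32 + 8 + 2 in binary powers of 2.
So 4^298 ≡ 87 · 29 · 55 · 16 ≡ 165 (mod 299).
Since 165 ≠ 1, base 4 is a Fermat witness: 299 is composite.

165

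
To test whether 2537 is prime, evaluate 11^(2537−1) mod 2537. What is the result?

1067

11^1 ≡ 11 (mod 2537)
11^2 ≡ 11^2 = 121 ≡ 121 (mod 2537)
11^4 ≡ 121^2 = 14641 ≡ 1956 (mod 2537)
11^8 ≡ 1956^2 = 3825936 ≡ 140 (mod 2537)
11^16 ≡ 140^2 = 19600 ≡ 1841 (mod 2537)
11^32 ≡ 1841^2 = 3389281 ≡ 2386 (mod 2537)
11^64 ≡ 2386^2 = 5692996 ≡ 2505 (mod 2537)
11^128 ≡ 2505^2 = 6275025 ≡ 1024 (mod 2537)
11^256 ≡ 1024^2 = 1048576 ≡ 795 (mod 2537)
11^512 ≡ 795^2 = 632025 ≡ 312 (mod 2537)
11^1024 ≡ 312^2 = 97344 ≡ 938 (mod 2537)
11^2048 ≡ 938^2 = 879844 ≡ 2042 (mod 2537)
2536 = 2048 + 256 + 128 + 64 + 32 + 8 in binary powers of 2.
So 11^2536 ≡ 2042 · 795 · 1024 · 2505 · 2386 · 140 ≡ 1067 (mod 2537).
Since 1067 ≠ 1, base 11 is a Fermat witness: 2537 is composite.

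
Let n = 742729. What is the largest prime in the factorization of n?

97

742729 = 13 · 57133
57133 = 19 · 3007
3007 = 31 · 97
97 is prime.
So 742729 = 13 · 19 · 31 · 97; the largest prime factor is 97.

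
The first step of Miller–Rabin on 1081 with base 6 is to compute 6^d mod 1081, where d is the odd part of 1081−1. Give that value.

1081 − 1 = 1080 = 2^3 · 135, so d = 135.
6^1 ≡ 6 (mod 1081)
6^2 ≡ 6^2 = 36 ≡ 36 (mod 1081)
6^4 ≡ 36^2 = 1296 ≡ 215 (mod 1081)
6^8 ≡ 215^2 = 46225 ≡ 823 (mod 1081)
6^16 ≡ 823^2 = 677329 ≡ 623 (mod 1081)
6^32 ≡ 623^2 = 388129 ≡ 50 (mod 1081)
6^64 ≡ 50^2 = 2500 ≡ 338 (mod 1081)
6^128 ≡ 338^2 = 114244 ≡ 739 (mod 1081)
135 = 128 + 4 + 2 + 1 in binary powers of 2.
So 6^135 ≡ 739 · 215 · 36 · 6 ≡ 653 (mod 1081).
Squaring chain: 653 → 495 → 719; never reaches −1, so base 6 is a Miller–Rabin witness that 1081 is composite.

653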